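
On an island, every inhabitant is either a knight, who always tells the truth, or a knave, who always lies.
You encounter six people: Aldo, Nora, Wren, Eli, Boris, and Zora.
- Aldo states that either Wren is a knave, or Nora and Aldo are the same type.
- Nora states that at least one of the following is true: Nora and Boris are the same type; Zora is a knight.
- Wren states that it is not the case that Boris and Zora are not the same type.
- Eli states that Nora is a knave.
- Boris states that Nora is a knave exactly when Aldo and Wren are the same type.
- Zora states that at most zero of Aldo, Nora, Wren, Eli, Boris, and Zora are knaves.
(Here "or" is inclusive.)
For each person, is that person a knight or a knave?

Aldo is a knight; "either Wren is a knave, or Nora and Aldo are the same type" is true, as required.
Nora (knight): "at least one of the following is true: Nora and Boris are the same type; Zora is a knight" — true. ✓
Wren (knave): "it is not the case that Boris and Zora are not the same type" — False. ✓
Since Eli is a knave, "Nora is a knave" needs to be False, which holds.
Boris is a knight, so "Nora is a knave exactly when Aldo and Wren are the same type" must be true — and it is.
Zora (knave): "at most zero of Aldo, Nora, Wren, Eli, Boris, and Zora are knaves" — False. ✓

Knights: Aldo, Nora, and Boris. Knaves: Wren, Eli, and Zora.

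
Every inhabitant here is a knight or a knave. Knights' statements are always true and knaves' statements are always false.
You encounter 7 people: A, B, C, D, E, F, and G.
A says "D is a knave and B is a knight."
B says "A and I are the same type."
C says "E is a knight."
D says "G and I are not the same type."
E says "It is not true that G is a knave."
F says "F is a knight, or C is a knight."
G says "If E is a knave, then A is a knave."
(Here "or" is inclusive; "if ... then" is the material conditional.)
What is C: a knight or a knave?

C is a knave.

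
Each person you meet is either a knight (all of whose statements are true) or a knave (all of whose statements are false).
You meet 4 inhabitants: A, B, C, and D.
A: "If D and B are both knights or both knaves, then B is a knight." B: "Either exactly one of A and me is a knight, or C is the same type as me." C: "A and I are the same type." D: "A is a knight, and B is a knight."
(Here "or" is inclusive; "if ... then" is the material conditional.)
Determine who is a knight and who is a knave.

A is a knight, B is a knight, C is a knight, and D is a knight.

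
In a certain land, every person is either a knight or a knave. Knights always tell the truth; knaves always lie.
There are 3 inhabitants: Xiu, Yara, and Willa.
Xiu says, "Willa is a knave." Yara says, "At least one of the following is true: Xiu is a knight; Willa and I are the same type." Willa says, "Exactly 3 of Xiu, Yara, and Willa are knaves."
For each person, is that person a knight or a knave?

Xiu is a knight, Yara is a knight, and Willa is a knave.

Xiu is a knight, so "Willa is a knave" must be true — and it is.
Yara is a knight; "at least one of the following is true: Xiu is a knight; Willa and I are the same type" is true, as required.
Since Willa is a knave, "exactly 3 of Xiu, Yara, and Willa are knaves" needs to be False, which holds.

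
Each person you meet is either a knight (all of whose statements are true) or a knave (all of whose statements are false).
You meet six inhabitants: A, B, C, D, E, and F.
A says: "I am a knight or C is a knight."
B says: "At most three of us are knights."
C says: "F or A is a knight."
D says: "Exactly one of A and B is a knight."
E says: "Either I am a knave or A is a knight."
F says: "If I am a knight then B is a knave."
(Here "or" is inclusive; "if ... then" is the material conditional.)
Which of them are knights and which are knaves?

Knights: A, C, D, E, and F. Knaves: B.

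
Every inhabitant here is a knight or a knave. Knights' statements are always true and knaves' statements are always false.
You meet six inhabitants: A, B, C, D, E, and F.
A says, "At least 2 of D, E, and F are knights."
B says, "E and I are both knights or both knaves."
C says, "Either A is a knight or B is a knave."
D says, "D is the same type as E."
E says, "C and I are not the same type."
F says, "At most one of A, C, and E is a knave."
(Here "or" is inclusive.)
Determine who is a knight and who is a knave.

A is a knave, B is a knight, C is a knave, D is a knave, E is a knight, and F is a knave.

A (knave): "at least 2 of D, E, and F are knights" — False. ✓
As a knight, B's statement "E and I are both knights or both knaves" should be True; it is.
C is a knave, so "either A is a knight or B is a knave" must be False — and it is.
As a knave, D's statement "D is the same type as E" should be False; it is.
As a knight, E's statement "C and I are not the same type" should be True; it is.
F is a knave, and the claim "at most one of A, C, and E is a knave" is indeed False.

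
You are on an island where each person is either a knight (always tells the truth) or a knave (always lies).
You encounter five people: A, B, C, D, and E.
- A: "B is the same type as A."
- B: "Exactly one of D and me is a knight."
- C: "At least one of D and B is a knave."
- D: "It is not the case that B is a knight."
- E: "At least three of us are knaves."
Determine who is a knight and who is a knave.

Knights: A, B, and C. Knaves: D and E.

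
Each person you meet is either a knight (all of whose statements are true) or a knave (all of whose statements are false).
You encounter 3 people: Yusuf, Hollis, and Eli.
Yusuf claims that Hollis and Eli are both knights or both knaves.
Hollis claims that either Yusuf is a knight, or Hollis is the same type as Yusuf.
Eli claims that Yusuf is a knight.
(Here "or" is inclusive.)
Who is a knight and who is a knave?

Knights: Yusuf, Hollis, and Eli. Knaves: none.

Yusuf (knight): "Hollis and Eli are both knights or both knaves" — true. ✓
Hollis is a knight, and the claim "either Yusuf is a knight, or Hollis is the same type as Yusuf" is indeed true.
Eli is a knight; "Yusuf is a knight" is true, as required.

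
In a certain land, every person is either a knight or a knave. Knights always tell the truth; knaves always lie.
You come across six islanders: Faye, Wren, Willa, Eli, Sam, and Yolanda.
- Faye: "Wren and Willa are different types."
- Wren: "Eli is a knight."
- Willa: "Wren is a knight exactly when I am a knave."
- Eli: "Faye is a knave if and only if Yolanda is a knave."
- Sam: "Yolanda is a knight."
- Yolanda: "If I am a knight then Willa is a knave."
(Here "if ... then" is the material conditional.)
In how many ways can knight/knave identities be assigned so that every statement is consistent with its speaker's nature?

1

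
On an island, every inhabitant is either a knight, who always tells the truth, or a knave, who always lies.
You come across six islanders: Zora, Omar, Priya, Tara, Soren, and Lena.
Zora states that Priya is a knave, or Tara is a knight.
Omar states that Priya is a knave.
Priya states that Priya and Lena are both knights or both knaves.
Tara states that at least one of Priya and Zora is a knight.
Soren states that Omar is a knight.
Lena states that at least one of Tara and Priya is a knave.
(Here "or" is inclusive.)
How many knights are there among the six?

5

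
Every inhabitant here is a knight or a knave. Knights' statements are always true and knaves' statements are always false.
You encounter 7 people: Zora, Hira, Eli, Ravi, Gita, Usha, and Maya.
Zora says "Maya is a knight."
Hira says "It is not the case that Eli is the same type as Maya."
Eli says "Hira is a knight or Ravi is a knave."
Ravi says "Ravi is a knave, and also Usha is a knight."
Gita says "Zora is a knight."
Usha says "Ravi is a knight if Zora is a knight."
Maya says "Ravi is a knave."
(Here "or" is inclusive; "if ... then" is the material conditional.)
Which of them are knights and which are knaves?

Zora is a knight, Hira is a knave, Eli is a knight, Ravi is a knave, Gita is a knight, Usha is a knave, and Maya is a knight.

Zora (knight): "Maya is a knight" — True. ✓
As a knave, Hira's statement "it is not the case that Eli is the same type as Maya" should be false; it is.
Since Eli is a knight, "Hira is a knight or Ravi is a knave" needs to be True, which holds.
Ravi is a knave; "Ravi is a knave, and also Usha is a knight" is false, as required.
Since Gita is a knight, "Zora is a knight" needs to be True, which holds.
Usha is a knave, so "Ravi is a knight if Zora is a knight" must be false — and it is.
As a knight, Maya's statement "Ravi is a knave" should be True; it is.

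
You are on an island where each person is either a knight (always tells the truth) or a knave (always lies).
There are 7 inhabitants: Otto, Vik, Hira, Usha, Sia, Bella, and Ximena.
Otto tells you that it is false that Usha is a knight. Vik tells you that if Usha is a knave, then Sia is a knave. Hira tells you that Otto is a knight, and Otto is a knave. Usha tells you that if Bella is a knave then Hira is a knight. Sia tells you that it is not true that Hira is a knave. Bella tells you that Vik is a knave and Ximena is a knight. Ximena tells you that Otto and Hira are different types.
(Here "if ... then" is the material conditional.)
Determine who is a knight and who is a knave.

Since Otto is a knight, "it is false that Usha is a knight" needs to be true, which holds.
Vik is a knight; "if Usha is a knave, then Sia is a knave" is true, as required.
Hira is a knave, so "Otto is a knight, and Otto is a knave" must be False — and it is.
Usha is a knave; "if Bella is a knave then Hira is a knight" is False, as required.
As a knave, Sia's statement "it is not true that Hira is a knave" should be False; it is.
Since Bella is a knave, "Vik is a knave and Ximena is a knight" needs to be False, which holds.
Since Ximena is a knight, "Otto and Hira are different types" needs to be true, which holds.

Otto is a knight, Vik is a knight, Hira is a knave, Usha is a knave, Sia is a knave, Bella is a knave, and Ximena is a knight.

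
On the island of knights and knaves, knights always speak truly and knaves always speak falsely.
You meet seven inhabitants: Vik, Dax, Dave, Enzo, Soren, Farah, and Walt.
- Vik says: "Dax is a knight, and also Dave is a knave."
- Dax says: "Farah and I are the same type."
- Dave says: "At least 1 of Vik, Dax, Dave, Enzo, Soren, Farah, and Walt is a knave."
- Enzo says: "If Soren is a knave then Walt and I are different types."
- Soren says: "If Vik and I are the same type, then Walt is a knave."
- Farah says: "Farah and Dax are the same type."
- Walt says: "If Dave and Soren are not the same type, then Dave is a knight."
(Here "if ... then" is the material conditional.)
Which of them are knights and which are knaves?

Vik is a knave, and the claim "Dax is a knight, and also Dave is a knave" is indeed False.
Dax is a knight; "Farah and I are the same type" is true, as required.
Dave is a knight, so "at least 1 of Vik, Dax, Dave, Enzo, Soren, Farah, and Walt is a knave" must be true — and it is.
Since Enzo is a knight, "if Soren is a knave then Walt and I are different types" needs to be true, which holds.
As a knight, Soren's statement "if Vik and I are the same type, then Walt is a knave" should be true; it is.
Farah is a knight, and the claim "Farah and Dax are the same type" is indeed true.
Walt (knight): "if Dave and Soren are not the same type, then Dave is a knight" — true. ✓

Vik is a knave, Dax is a knight, Dave is a knight, Enzo is a knight, Soren is a knight, Farah is a knight, and Walt is a knight.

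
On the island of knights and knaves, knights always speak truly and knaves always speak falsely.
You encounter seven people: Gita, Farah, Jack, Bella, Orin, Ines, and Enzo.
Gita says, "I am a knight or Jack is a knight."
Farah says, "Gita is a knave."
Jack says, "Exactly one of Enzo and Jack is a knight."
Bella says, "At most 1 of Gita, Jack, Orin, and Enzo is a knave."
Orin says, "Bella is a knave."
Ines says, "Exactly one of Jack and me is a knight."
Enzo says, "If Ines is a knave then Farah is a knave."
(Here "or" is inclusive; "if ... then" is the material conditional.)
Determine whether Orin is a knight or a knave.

Orin is a knight.

Consistent assignments: {Gita=knave, Farah=knight, Jack=knave, Bella=knave, Orin=knight, Ines=knave, Enzo=knave}
In every consistent assignment, Orin is a knight.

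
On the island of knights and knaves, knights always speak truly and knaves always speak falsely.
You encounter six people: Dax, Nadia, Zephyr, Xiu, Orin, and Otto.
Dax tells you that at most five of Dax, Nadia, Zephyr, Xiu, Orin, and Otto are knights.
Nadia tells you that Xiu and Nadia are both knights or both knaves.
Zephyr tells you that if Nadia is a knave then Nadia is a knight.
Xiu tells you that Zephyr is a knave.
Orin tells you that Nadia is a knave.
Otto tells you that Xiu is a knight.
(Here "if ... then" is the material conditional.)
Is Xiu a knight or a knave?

Xiu is a knight.

Consistent assignments: {Dax=knight, Nadia=knave, Zephyr=knave, Xiu=knight, Orin=knight, Otto=knight}
In every consistent assignment, Xiu is a knight.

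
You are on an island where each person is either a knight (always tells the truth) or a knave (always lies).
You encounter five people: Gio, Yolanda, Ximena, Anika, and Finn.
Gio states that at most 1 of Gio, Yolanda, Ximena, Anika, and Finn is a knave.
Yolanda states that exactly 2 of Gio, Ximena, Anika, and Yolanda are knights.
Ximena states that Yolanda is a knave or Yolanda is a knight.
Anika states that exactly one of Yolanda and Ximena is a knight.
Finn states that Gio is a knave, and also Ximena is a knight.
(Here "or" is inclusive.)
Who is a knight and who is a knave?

Suppose Gio is a knight. Then Gio's statement "at most 1 of Gio, Yolanda, Ximena, Anika, and Finn is a knave" would have to be true. Checking the 16 ways to assign the others, none is consistent with every speaker.
(For instance, with Yolanda=knight, Ximena=knight, Anika=knave, Finn=knight, Yolanda's claim "exactly 2 of Gio, Ximena, Anika, and Yolanda are knights" comes out false where it would need to be true.)
So Gio must be a knave, making "at most 1 of Gio, Yolanda, Ximena, Anika, and Finn is a knave" false. Taking Gio=knave, Yolanda=knight, Ximena=knight, Anika=knave, Finn=knight, each remaining statement checks out:
  Yolanda (knight): "exactly 2 of Gio, Ximena, Anika, and Yolanda are knights" — true. ✓
  Ximena (knight): "Yolanda is a knave or Yolanda is a knight" — true. ✓
  Anika (knave): "exactly one of Yolanda and Ximena is a knight" — false. ✓
  Finn (knight): "Gio is a knave, and also Ximena is a knight" — true. ✓
This is the unique consistent assignment.

Knights: Yolanda, Ximena, and Finn. Knaves: Gio and Anika.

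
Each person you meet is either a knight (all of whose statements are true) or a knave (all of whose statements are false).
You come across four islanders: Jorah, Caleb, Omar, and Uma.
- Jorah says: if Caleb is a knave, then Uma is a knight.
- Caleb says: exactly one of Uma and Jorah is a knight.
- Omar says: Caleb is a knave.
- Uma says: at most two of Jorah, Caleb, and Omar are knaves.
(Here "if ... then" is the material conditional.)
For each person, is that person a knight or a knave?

Suppose Jorah is a knave. Then Jorah's statement "if Caleb is a knave, then Uma is a knight" would have to be false. Checking the 8 ways to assign the others, none is consistent with every speaker.
(For instance, with Caleb=knave, Omar=knight, Uma=knight, Jorah's claim "if Caleb is a knave, then Uma is a knight" comes out true where it would need to be false.)
So Jorah must be a knight, making "if Caleb is a knave, then Uma is a knight" true. Taking Jorah=knight, Caleb=knave, Omar=knight, Uma=knight, each remaining statement checks out:
  Caleb (knave): "exactly one of Uma and Jorah is a knight" — false. ✓
  Omar (knight): "Caleb is a knave" — true. ✓
  Uma (knight): "at most two of Jorah, Caleb, and Omar are knaves" — true. ✓
This is the unique consistent assignment.

Jorah is a knight, Caleb is a knave, Omar is a knight, and Uma is a knight.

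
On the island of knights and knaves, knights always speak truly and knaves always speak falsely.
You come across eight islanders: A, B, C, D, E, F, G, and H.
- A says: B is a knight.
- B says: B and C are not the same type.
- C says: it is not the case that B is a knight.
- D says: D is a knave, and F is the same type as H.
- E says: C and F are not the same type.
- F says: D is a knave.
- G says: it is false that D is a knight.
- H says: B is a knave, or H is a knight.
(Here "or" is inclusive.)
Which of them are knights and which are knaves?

A is a knight; "B is a knight" is True, as required.
B is a knight, and the claim "B and C are not the same type" is indeed True.
C (knave): "it is not the case that B is a knight" — False. ✓
D is a knave, so "D is a knave, and F is the same type as H" must be False — and it is.
E is a knight; "C and F are not the same type" is True, as required.
F is a knight, so "D is a knave" must be True — and it is.
G is a knight; "it is false that D is a knight" is True, as required.
Since H is a knave, "B is a knave, or H is a knight" needs to be False, which holds.

A is a knight, B is a knight, C is a knave, D is a knave, E is a knight, F is a knight, G is a knight, and H is a knave.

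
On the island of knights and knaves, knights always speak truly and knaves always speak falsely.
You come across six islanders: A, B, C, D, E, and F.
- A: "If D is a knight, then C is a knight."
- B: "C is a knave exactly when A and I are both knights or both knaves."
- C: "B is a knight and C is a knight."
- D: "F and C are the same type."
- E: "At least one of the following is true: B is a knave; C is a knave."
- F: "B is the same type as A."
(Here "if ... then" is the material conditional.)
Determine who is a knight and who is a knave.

A is a knight, B is a knight, C is a knave, D is a knave, E is a knight, and F is a knight.

A is a knight; "if D is a knight, then C is a knight" is true, as required.
Since B is a knight, "C is a knave exactly when A and I are both knights or both knaves" needs to be true, which holds.
C is a knave, so "B is a knight and C is a knight" must be false — and it is.
Since D is a knave, "F and C are the same type" needs to be false, which holds.
E is a knight, so "at least one of the following is true: B is a knave; C is a knave" must be true — and it is.
As a knight, F's statement "B is the same type as A" should be true; it is.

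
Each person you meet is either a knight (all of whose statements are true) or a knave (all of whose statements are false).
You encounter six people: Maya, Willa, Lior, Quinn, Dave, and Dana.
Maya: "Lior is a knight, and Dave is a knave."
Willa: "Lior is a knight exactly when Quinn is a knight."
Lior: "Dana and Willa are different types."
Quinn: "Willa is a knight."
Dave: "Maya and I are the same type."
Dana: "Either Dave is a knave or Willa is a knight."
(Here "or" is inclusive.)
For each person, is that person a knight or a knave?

Knights: Maya, Lior, and Dana. Knaves: Willa, Quinn, and Dave.

Maya is a knight, and the claim "Lior is a knight, and Dave is a knave" is indeed true.
Since Willa is a knave, "Lior is a knight exactly when Quinn is a knight" needs to be False, which holds.
Lior is a knight, and the claim "Dana and Willa are different types" is indeed true.
Quinn is a knave, so "Willa is a knight" must be False — and it is.
Dave is a knave, so "Maya and I are the same type" must be False — and it is.
As a knight, Dana's statement "either Dave is a knave or Willa is a knight" should be true; it is.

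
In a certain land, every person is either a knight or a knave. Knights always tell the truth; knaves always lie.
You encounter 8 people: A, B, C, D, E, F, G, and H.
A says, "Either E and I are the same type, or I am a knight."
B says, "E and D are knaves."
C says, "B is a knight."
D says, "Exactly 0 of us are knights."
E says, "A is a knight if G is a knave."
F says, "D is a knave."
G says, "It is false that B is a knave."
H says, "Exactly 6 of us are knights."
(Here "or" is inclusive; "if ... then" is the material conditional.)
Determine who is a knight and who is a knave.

A is a knight; "either E and I are the same type, or I am a knight" is true, as required.
As a knave, B's statement "E and D are knaves" should be false; it is.
Since C is a knave, "B is a knight" needs to be false, which holds.
D is a knave, and the claim "exactly 0 of us are knights" is indeed false.
E is a knight; "A is a knight if G is a knave" is true, as required.
F is a knight, so "D is a knave" must be true — and it is.
Since G is a knave, "it is false that B is a knave" needs to be false, which holds.
Since H is a knave, "exactly 6 of us are knights" needs to be false, which holds.

A is a knight, B is a knave, C is a knave, D is a knave, E is a knight, F is a knight, G is a knave, and H is a knave.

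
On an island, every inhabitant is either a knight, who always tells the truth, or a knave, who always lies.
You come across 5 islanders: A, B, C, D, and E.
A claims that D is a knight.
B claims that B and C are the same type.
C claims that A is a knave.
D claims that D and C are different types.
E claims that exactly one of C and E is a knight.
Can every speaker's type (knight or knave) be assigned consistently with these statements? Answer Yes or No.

Checking all 32 assignments, each has at least one speaker whose statement's truth value contradicts their type.

No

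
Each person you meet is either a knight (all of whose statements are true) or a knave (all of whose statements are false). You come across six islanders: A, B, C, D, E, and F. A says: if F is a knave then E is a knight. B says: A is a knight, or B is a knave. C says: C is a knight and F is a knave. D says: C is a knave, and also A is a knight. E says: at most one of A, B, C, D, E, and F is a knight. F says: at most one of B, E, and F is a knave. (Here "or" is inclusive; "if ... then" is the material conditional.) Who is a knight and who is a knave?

Knights: A, B, D, and F. Knaves: C and E.

A is a knight, so "if F is a knave then E is a knight" must be true — and it is.
As a knight, B's statement "A is a knight, or B is a knave" should be true; it is.
C is a knave; "C is a knight and F is a knave" is false, as required.
Since D is a knight, "C is a knave, and also A is a knight" needs to be true, which holds.
E is a knave, so "at most one of A, B, C, D, E, and F is a knight" must be false — and it is.
As a knight, F's statement "at most one of B, E, and F is a knave" should be true; it is.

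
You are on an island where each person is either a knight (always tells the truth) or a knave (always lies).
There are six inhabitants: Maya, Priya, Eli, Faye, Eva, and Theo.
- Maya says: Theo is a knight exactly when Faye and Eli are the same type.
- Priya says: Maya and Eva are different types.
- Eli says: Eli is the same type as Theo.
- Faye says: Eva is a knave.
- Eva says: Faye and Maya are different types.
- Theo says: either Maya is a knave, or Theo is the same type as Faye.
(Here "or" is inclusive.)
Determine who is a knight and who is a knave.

Maya (knight): "Theo is a knight exactly when Faye and Eli are the same type" — true. ✓
Priya is a knight, so "Maya and Eva are different types" must be true — and it is.
As a knight, Eli's statement "Eli is the same type as Theo" should be true; it is.
As a knight, Faye's statement "Eva is a knave" should be true; it is.
Eva (knave): "Faye and Maya are different types" — False. ✓
Theo is a knight, and the claim "either Maya is a knave, or Theo is the same type as Faye" is indeed true.

Maya is a knight, Priya is a knight, Eli is a knight, Faye is a knight, Eva is a knave, and Theo is a knight.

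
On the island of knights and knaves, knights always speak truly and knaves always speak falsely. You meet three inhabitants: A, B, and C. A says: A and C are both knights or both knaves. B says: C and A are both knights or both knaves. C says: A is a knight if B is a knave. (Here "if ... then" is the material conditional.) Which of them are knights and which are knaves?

A is a knight, and the claim "A and C are both knights or both knaves" is indeed true.
As a knight, B's statement "C and A are both knights or both knaves" should be true; it is.
As a knight, C's statement "A is a knight if B is a knave" should be true; it is.

A is a knight, B is a knight, and C is a knight.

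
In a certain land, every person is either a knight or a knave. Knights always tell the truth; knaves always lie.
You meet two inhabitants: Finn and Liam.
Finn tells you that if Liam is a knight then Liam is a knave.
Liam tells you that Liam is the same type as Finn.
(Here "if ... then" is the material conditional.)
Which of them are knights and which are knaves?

Finn is a knight; "if Liam is a knight then Liam is a knave" is true, as required.
Liam (knave): "Liam is the same type as Finn" — false. ✓

Finn is a knight and Liam is a knave.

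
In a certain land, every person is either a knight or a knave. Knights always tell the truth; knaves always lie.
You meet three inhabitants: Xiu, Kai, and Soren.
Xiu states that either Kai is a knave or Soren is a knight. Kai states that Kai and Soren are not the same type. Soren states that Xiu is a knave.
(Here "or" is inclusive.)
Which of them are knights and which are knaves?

As a knight, Xiu's statement "either Kai is a knave or Soren is a knight" should be True; it is.
Kai is a knave, so "Kai and Soren are not the same type" must be false — and it is.
As a knave, Soren's statement "Xiu is a knave" should be false; it is.

Knights: Xiu. Knaves: Kai and Soren.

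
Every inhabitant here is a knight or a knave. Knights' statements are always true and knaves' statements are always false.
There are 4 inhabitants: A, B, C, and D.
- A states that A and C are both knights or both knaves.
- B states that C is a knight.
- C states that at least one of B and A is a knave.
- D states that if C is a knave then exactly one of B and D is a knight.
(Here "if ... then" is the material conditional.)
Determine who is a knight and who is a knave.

Suppose A is a knight. Then A's statement "A and C are both knights or both knaves" would have to be true. Checking the 8 ways to assign the others, none is consistent with every speaker.
(For instance, with B=knight, C=knight, D=knight, C's claim "at least one of B and A is a knave" comes out false where it would need to be true.)
So A must be a knave, making "A and C are both knights or both knaves" false. Taking A=knave, B=knight, C=knight, D=knight, each remaining statement checks out:
  B (knight): "C is a knight" — true. ✓
  C (knight): "at least one of B and A is a knave" — true. ✓
  D (knight): "if C is a knave then exactly one of B and D is a knight" — true. ✓
This is the unique consistent assignment.

A is a knave, B is a knight, C is a knight, and D is a knight.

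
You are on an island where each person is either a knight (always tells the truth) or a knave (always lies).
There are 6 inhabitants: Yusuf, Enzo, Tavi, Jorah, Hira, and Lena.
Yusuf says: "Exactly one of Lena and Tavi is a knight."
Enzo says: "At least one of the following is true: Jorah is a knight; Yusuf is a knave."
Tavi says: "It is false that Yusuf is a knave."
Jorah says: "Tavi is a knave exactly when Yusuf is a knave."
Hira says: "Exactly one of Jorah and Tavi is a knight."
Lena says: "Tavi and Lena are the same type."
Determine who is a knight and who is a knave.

Yusuf is a knight, so "exactly one of Lena and Tavi is a knight" must be True — and it is.
Enzo is a knight, so "at least one of the following is true: Jorah is a knight; Yusuf is a knave" must be True — and it is.
Tavi is a knight; "it is false that Yusuf is a knave" is True, as required.
Jorah is a knight, and the claim "Tavi is a knave exactly when Yusuf is a knave" is indeed True.
Hira is a knave; "exactly one of Jorah and Tavi is a knight" is false, as required.
Lena (knave): "Tavi and Lena are the same type" — false. ✓

Yusuf is a knight, Enzo is a knight, Tavi is a knight, Jorah is a knight, Hira is a knave, and Lena is a knave.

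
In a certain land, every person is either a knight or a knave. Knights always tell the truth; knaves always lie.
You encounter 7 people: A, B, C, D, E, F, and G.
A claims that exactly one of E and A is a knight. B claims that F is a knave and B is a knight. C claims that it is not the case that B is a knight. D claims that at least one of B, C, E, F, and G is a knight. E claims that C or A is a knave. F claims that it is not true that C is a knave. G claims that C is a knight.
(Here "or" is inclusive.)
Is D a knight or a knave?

D is a knight.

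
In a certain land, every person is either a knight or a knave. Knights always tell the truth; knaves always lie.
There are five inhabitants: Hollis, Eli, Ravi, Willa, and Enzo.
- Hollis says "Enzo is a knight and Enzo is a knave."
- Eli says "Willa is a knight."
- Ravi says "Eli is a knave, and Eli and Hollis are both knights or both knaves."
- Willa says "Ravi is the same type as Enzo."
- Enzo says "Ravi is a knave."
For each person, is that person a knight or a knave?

Knights: Ravi. Knaves: Hollis, Eli, Willa, and Enzo.

Hollis is a knave, and the claim "Enzo is a knight and Enzo is a knave" is indeed False.
Since Eli is a knave, "Willa is a knight" needs to be False, which holds.
As a knight, Ravi's statement "Eli is a knave, and Eli and Hollis are both knights or both knaves" should be True; it is.
As a knave, Willa's statement "Ravi is the same type as Enzo" should be False; it is.
Enzo is a knave; "Ravi is a knave" is False, as required.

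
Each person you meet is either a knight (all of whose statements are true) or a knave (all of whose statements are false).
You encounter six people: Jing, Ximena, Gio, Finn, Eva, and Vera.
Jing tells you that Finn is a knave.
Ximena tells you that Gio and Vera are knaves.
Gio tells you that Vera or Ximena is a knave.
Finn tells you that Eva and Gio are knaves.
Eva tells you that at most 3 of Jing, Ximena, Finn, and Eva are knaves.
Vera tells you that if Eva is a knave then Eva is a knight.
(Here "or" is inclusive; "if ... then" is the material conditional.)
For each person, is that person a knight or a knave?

Knights: Jing, Gio, Eva, and Vera. Knaves: Ximena and Finn.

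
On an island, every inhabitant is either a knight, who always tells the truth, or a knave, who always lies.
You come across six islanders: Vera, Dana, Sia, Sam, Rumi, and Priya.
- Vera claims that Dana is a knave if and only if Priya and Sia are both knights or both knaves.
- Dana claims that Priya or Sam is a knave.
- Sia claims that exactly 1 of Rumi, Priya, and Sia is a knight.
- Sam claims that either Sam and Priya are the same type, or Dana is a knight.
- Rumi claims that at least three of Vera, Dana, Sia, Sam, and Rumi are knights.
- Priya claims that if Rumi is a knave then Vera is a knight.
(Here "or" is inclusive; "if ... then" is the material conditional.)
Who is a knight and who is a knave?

Vera is a knave, Dana is a knight, Sia is a knave, Sam is a knight, Rumi is a knave, and Priya is a knave.

Vera is a knave; "Dana is a knave if and only if Priya and Sia are both knights or both knaves" is false, as required.
Dana is a knight; "Priya or Sam is a knave" is true, as required.
Sia (knave): "exactly 1 of Rumi, Priya, and Sia is a knight" — false. ✓
Sam (knight): "either Sam and Priya are the same type, or Dana is a knight" — true. ✓
Rumi (knave): "at least three of Vera, Dana, Sia, Sam, and Rumi are knights" — false. ✓
Priya is a knave, and the claim "if Rumi is a knave then Vera is a knight" is indeed false.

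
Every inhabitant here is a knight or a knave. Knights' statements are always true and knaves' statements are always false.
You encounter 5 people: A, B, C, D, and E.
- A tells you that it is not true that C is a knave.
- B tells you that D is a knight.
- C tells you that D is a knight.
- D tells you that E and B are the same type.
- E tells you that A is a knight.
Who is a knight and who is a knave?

A is a knight, B is a knight, C is a knight, D is a knight, and E is a knight.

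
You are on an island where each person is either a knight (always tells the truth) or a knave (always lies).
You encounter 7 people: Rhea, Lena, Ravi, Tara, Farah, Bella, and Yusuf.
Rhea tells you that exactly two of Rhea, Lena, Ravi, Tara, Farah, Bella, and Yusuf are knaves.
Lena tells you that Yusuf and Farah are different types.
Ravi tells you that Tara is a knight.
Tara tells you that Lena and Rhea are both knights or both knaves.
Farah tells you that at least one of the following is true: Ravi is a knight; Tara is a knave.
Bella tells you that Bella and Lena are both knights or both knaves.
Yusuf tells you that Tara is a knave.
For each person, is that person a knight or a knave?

Rhea is a knight, Lena is a knight, Ravi is a knight, Tara is a knight, Farah is a knight, Bella is a knave, and Yusuf is a knave.

Since Rhea is a knight, "exactly two of Rhea, Lena, Ravi, Tara, Farah, Bella, and Yusuf are knaves" needs to be True, which holds.
As a knight, Lena's statement "Yusuf and Farah are different types" should be True; it is.
Ravi is a knight, so "Tara is a knight" must be True — and it is.
Tara is a knight, and the claim "Lena and Rhea are both knights or both knaves" is indeed True.
Farah is a knight; "at least one of the following is true: Ravi is a knight; Tara is a knave" is True, as required.
As a knave, Bella's statement "Bella and Lena are both knights or both knaves" should be False; it is.
Since Yusuf is a knave, "Tara is a knave" needs to be False, which holds.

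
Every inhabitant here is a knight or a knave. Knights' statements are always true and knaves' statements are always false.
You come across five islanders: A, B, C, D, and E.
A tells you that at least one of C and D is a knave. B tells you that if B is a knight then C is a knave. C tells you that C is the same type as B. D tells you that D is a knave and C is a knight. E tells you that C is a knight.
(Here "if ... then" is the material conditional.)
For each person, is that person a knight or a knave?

Knights: A and B. Knaves: C, D, and E.

A (knight): "at least one of C and D is a knave" — true. ✓
B (knight): "if B is a knight then C is a knave" — true. ✓
C is a knave, and the claim "C is the same type as B" is indeed False.
Since D is a knave, "D is a knave and C is a knight" needs to be False, which holds.
E is a knave; "C is a knight" is False, as required.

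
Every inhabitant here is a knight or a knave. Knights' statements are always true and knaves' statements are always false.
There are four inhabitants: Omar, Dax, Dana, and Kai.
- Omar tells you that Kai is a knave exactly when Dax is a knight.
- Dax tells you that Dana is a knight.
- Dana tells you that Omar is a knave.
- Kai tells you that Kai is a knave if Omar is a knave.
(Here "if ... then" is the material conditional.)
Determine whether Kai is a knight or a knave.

Consistent assignments: {Omar=knight, Dax=knave, Dana=knave, Kai=knight}
In every consistent assignment, Kai is a knight.

Kai is a knight.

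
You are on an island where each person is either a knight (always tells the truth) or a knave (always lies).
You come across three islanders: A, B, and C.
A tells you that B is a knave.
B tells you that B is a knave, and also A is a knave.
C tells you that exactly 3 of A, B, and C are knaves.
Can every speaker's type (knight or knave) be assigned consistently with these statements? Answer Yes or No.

One consistent assignment: A=knight, B=knave, C=knave.

Yes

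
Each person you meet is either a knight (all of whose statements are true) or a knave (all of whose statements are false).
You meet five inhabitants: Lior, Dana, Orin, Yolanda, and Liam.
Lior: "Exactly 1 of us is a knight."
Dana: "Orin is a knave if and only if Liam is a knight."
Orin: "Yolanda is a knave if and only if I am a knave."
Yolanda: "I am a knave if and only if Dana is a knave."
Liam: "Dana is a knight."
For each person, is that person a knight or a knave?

Lior is a knave, Dana is a knight, Orin is a knave, Yolanda is a knight, and Liam is a knight.

Suppose Lior is a knight. Then Lior's statement "exactly 1 of us is a knight" would have to be true. Checking the 16 ways to assign the others, none is consistent with every speaker.
(For instance, with Dana=knight, Orin=knave, Yolanda=knight, Liam=knight, Lior's claim "exactly 1 of us is a knight" comes out false where it would need to be true.)
So Lior must be a knave, making "exactly 1 of us is a knight" false. Taking Lior=knave, Dana=knight, Orin=knave, Yolanda=knight, Liam=knight, each remaining statement checks out:
  Dana (knight): "Orin is a knave if and only if Liam is a knight" — true. ✓
  Orin (knave): "Yolanda is a knave if and only if I am a knave" — false. ✓
  Yolanda (knight): "I am a knave if and only if Dana is a knave" — true. ✓
  Liam (knight): "Dana is a knight" — true. ✓
This is the unique consistent assignment.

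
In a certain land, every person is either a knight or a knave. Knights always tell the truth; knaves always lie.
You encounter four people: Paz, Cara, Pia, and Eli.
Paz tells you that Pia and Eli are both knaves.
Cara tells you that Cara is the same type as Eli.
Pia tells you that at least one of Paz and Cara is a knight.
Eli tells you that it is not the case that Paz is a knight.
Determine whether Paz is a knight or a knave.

Consistent assignments: {Paz=knave, Cara=knight, Pia=knight, Eli=knight}; {Paz=knave, Cara=knave, Pia=knave, Eli=knight}
In every consistent assignment, Paz is a knave.

Paz is a knave.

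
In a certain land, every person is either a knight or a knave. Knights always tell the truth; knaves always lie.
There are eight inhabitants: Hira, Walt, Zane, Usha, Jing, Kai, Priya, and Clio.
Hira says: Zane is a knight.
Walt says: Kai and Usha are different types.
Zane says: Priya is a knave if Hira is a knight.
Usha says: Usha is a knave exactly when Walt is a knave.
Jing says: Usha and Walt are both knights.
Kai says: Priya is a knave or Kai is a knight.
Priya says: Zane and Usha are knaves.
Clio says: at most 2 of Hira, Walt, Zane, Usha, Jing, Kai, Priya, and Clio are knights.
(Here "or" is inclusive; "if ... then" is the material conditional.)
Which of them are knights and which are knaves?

Hira is a knight, Walt is a knight, Zane is a knight, Usha is a knave, Jing is a knave, Kai is a knight, Priya is a knave, and Clio is a knave.

Hira (knight): "Zane is a knight" — true. ✓
As a knight, Walt's statement "Kai and Usha are different types" should be true; it is.
Zane is a knight; "Priya is a knave if Hira is a knight" is true, as required.
Usha (knave): "Usha is a knave exactly when Walt is a knave" — false. ✓
Jing is a knave, and the claim "Usha and Walt are both knights" is indeed false.
Kai (knight): "Priya is a knave or Kai is a knight" — true. ✓
Priya (knave): "Zane and Usha are knaves" — false. ✓
As a knave, Clio's statement "at most 2 of Hira, Walt, Zane, Usha, Jing, Kai, Priya, and Clio are knights" should be false; it is.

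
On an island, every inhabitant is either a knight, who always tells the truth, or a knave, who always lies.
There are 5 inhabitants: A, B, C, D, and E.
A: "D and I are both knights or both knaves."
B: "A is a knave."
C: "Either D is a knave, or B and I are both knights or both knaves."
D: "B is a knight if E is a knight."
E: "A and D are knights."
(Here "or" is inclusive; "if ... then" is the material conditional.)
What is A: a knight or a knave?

Consistent assignments: {A=knave, B=knight, C=knight, D=knight, E=knave}; {A=knave, B=knight, C=knave, D=knight, E=knave}
In every consistent assignment, A is a knave.

A is a knave.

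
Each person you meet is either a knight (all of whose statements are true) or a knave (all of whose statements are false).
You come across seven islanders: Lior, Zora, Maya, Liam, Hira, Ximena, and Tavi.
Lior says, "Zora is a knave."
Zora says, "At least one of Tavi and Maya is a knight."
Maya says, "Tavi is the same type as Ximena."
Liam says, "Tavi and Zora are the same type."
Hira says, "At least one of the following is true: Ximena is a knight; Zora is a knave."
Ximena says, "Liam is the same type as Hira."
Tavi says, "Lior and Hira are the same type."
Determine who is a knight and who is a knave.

Lior (knave): "Zora is a knave" — false. ✓
Zora is a knight; "at least one of Tavi and Maya is a knight" is true, as required.
As a knave, Maya's statement "Tavi is the same type as Ximena" should be false; it is.
Liam is a knight, so "Tavi and Zora are the same type" must be true — and it is.
Hira is a knave, so "at least one of the following is true: Ximena is a knight; Zora is a knave" must be false — and it is.
Ximena is a knave, and the claim "Liam is the same type as Hira" is indeed false.
Tavi (knight): "Lior and Hira are the same type" — true. ✓

Knights: Zora, Liam, and Tavi. Knaves: Lior, Maya, Hira, and Ximena.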